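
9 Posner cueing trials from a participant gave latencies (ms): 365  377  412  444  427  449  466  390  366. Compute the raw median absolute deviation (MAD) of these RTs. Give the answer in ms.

35 ms

Sorted: 365, 366, 377, 390, 412, 427, 444, 449, 466 → median = 412
|x − 412|: 47, 35, 0, 32, 15, 37, 54, 22, 46
Sorted deviations: 0, 15, 22, 32, 35, 37, 46, 47, 54 → MAD = 35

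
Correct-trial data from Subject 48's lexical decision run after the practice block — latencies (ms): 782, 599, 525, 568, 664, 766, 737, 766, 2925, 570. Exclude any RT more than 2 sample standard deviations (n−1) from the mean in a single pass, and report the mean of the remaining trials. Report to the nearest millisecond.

n = 10, ΣRT = 8902, M = 890.200
Σ(x−M)² = 4682115.60; s = √(4682115.60/9) = 721.273
Cutoffs: 890.200 ± 2·721.273 → [-552.3, 2332.7]
Outside: 2925 → excluded.
Retained (n=9): Σ = 5977, mean = 5977/9 = 664.111

664 ms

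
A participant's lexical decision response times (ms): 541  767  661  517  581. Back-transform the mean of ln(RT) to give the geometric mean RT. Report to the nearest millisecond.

ln(RT): 6.2934, 6.6425, 6.4938, 6.2480, 6.3648
Mean ln(RT) = 32.0425/5 = 6.40849
Geometric mean = exp(6.40849) = 606.98 ms

607 ms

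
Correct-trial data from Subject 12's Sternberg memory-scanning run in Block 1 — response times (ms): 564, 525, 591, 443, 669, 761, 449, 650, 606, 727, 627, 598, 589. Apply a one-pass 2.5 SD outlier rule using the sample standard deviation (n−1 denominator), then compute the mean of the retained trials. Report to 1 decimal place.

n = 13, ΣRT = 7799, M = 599.923
Σ(x−M)² = 104652.92; s = √(104652.92/12) = 93.387
Cutoffs: 599.923 ± 2.5·93.387 → [366.5, 833.4]
No RTs fall outside the cutoffs; all 13 retained. Mean = 7799/13 = 599.923

599.9 ms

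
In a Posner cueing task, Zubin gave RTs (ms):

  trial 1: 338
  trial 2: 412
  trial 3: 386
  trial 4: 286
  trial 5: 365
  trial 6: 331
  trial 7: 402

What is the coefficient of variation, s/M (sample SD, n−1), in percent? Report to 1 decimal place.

12.4%

n = 7, Σ = 2520, M = 360.0000
Σ(x−M)² = 11970.000; s = √(11970.000/6) = 44.6654
CV = 44.6654 / 360.0000 = 0.12407 = 12.407%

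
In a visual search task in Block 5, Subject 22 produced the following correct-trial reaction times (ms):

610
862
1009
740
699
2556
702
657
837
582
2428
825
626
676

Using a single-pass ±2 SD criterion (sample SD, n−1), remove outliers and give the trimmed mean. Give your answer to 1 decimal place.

735.4 ms

n = 14, ΣRT = 13809, M = 986.357
Σ(x−M)² = 5470363.21; s = √(5470363.21/13) = 648.689
Cutoffs: 986.357 ± 2·648.689 → [-311.0, 2283.7]
Outside: 2428, 2556 → excluded.
Retained (n=12): Σ = 8825, mean = 8825/12 = 735.417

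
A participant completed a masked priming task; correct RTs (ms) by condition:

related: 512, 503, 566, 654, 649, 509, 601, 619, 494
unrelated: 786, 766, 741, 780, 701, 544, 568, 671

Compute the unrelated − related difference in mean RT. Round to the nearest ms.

M(related) = 5107/9 = 567.444
M(unrelated) = 5557/8 = 694.625
Difference = 694.625 − 567.444 = 127.181 ms

127 ms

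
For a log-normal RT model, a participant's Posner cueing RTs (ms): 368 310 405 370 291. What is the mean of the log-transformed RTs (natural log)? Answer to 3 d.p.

ln(RT): 5.9081, 5.7366, 6.0039, 5.9135, 5.6733
Σ ln(RT) = 29.2354
Mean = 29.2354/5 = 5.84707

5.847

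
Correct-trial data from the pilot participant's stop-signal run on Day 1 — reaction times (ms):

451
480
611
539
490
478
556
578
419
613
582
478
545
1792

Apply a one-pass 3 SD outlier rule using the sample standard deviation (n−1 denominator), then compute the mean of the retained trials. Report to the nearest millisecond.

525 ms

n = 14, ΣRT = 8612, M = 615.143
Σ(x−M)² = 1538663.71; s = √(1538663.71/13) = 344.033
Cutoffs: 615.143 ± 3·344.033 → [-417.0, 1647.2]
Outside: 1792 → excluded.
Retained (n=13): Σ = 6820, mean = 6820/13 = 524.615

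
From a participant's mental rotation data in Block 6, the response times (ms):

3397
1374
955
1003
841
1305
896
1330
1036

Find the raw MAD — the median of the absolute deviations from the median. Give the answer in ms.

195 ms

Sorted: 841, 896, 955, 1003, 1036, 1305, 1330, 1374, 3397 → median = 1036
|x − 1036|: 2361, 338, 81, 33, 195, 269, 140, 294, 0
Sorted deviations: 0, 33, 81, 140, 195, 269, 294, 338, 2361 → MAD = 195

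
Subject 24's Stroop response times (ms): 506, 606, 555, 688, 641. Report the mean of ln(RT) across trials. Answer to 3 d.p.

ln(RT): 6.2265, 6.4069, 6.3190, 6.5338, 6.4630
Σ ln(RT) = 31.9492
Mean = 31.9492/5 = 6.38984

6.390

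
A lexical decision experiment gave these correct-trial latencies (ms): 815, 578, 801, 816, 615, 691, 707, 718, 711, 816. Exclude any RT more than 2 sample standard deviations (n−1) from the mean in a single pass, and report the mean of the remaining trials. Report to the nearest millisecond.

n = 10, ΣRT = 7268, M = 726.800
Σ(x−M)² = 65839.60; s = √(65839.60/9) = 85.531
Cutoffs: 726.800 ± 2·85.531 → [555.7, 897.9]
No RTs fall outside the cutoffs; all 10 retained. Mean = 7268/10 = 726.800

727 ms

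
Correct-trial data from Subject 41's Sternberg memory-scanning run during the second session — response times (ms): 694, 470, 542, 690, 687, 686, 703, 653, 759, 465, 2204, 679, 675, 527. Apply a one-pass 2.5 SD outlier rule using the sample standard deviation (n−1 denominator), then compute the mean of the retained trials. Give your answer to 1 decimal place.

633.1 ms

n = 14, ΣRT = 10434, M = 745.286
Σ(x−M)² = 2403588.86; s = √(2403588.86/13) = 429.990
Cutoffs: 745.286 ± 2.5·429.990 → [-329.7, 1820.3]
Outside: 2204 → excluded.
Retained (n=13): Σ = 8230, mean = 8230/13 = 633.077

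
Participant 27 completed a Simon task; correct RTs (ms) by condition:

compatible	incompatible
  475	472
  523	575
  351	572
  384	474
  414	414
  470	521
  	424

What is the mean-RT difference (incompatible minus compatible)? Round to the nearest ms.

57 ms

M(compatible) = 2617/6 = 436.167
M(incompatible) = 3452/7 = 493.143
Difference = 493.143 − 436.167 = 56.976 ms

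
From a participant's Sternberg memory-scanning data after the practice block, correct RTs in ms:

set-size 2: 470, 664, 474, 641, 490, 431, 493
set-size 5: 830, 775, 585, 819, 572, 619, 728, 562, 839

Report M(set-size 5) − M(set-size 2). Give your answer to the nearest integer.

M(set-size 2) = 3663/7 = 523.286
M(set-size 5) = 6329/9 = 703.222
Difference = 703.222 − 523.286 = 179.937 ms

180 ms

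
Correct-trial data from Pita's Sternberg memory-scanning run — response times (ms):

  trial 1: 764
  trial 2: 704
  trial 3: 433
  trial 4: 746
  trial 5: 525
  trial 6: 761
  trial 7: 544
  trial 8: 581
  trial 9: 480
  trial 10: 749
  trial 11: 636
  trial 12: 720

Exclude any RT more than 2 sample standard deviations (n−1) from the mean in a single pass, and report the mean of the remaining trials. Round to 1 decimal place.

n = 12, ΣRT = 7643, M = 636.917
Σ(x−M)² = 157902.92; s = √(157902.92/11) = 119.812
Cutoffs: 636.917 ± 2·119.812 → [397.3, 876.5]
No RTs fall outside the cutoffs; all 12 retained. Mean = 7643/12 = 636.917

636.9 ms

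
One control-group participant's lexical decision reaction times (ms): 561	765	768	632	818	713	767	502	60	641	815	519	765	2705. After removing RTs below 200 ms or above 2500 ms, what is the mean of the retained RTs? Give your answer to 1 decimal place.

688.8 ms

Excluded: 60, 2705
Retained (n=12): Σ = 8266
Mean = 8266/12 = 688.8333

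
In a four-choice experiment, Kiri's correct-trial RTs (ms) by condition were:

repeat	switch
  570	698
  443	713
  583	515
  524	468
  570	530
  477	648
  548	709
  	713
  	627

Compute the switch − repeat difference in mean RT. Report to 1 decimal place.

93.8 ms

M(repeat) = 3715/7 = 530.714
M(switch) = 5621/9 = 624.556
Difference = 624.556 − 530.714 = 93.841 ms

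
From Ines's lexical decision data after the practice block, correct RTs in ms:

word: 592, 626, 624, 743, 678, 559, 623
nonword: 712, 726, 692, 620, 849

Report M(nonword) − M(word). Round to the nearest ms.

M(word) = 4445/7 = 635.000
M(nonword) = 3599/5 = 719.800
Difference = 719.800 − 635.000 = 84.800 ms

85 ms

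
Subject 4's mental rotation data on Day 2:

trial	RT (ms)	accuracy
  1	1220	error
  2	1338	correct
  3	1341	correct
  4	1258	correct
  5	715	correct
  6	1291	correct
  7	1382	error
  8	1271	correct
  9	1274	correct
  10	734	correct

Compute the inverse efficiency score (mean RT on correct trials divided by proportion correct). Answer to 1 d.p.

Correct trials (n=8): 1338, 1341, 1258, 715, 1291, 1271, 1274, 734
Mean correct RT = 9222/8 = 1152.7500 ms
Proportion correct = 8/10
IES = 1152.7500 / (8/10) = 1440.938 ms

1440.9 ms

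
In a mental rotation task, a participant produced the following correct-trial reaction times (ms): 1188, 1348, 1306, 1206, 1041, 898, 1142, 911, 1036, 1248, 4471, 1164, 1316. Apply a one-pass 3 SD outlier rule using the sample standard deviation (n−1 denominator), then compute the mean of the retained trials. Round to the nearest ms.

n = 13, ΣRT = 18275, M = 1405.769
Σ(x−M)² = 10429650.31; s = √(10429650.31/12) = 932.275
Cutoffs: 1405.769 ± 3·932.275 → [-1391.1, 4202.6]
Outside: 4471 → excluded.
Retained (n=12): Σ = 13804, mean = 13804/12 = 1150.333

1150 ms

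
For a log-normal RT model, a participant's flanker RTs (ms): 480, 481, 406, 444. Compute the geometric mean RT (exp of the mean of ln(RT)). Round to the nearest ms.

ln(RT): 6.1738, 6.1759, 6.0064, 6.0958
Mean ln(RT) = 24.4518/4 = 6.11296
Geometric mean = exp(6.11296) = 451.67 ms

452 ms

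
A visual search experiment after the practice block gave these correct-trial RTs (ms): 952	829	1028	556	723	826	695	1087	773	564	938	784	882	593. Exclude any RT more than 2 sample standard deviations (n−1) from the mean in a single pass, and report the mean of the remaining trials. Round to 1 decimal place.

n = 14, ΣRT = 11230, M = 802.143
Σ(x−M)² = 360697.71; s = √(360697.71/13) = 166.571
Cutoffs: 802.143 ± 2·166.571 → [469.0, 1135.3]
No RTs fall outside the cutoffs; all 14 retained. Mean = 11230/14 = 802.143

802.1 ms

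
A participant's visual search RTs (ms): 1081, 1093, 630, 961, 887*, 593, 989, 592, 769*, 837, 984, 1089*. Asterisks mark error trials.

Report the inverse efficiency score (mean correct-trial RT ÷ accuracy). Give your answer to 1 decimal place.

Correct trials (n=9): 1081, 1093, 630, 961, 593, 989, 592, 837, 984
Mean correct RT = 7760/9 = 862.2222 ms
Proportion correct = 9/12
IES = 862.2222 / (9/12) = 1149.630 ms

1149.6 ms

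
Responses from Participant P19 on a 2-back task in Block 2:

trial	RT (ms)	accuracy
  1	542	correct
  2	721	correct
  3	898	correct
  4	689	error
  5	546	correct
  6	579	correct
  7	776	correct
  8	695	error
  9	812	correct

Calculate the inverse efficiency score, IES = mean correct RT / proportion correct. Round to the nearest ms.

895 ms

Correct trials (n=7): 542, 721, 898, 546, 579, 776, 812
Mean correct RT = 4874/7 = 696.2857 ms
Proportion correct = 7/9
IES = 696.2857 / (7/9) = 895.224 ms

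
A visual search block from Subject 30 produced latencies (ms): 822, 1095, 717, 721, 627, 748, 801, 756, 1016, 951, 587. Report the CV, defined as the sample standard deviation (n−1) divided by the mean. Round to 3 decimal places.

0.197

n = 11, Σ = 8841, M = 803.7273
Σ(x−M)² = 249882.182; s = √(249882.182/10) = 158.0766
CV = 158.0766 / 803.7273 = 0.19668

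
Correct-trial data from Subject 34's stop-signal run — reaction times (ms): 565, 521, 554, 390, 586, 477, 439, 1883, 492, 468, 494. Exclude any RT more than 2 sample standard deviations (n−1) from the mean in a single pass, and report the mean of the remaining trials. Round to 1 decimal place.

498.6 ms

n = 11, ΣRT = 6869, M = 624.455
Σ(x−M)² = 1774762.73; s = √(1774762.73/10) = 421.279
Cutoffs: 624.455 ± 2·421.279 → [-218.1, 1467.0]
Outside: 1883 → excluded.
Retained (n=10): Σ = 4986, mean = 4986/10 = 498.600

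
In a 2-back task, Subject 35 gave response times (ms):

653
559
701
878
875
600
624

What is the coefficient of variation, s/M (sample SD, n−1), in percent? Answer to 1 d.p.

n = 7, Σ = 4890, M = 698.5714
Σ(x−M)² = 100161.714; s = √(100161.714/6) = 129.2038
CV = 129.2038 / 698.5714 = 0.18495 = 18.495%

18.5%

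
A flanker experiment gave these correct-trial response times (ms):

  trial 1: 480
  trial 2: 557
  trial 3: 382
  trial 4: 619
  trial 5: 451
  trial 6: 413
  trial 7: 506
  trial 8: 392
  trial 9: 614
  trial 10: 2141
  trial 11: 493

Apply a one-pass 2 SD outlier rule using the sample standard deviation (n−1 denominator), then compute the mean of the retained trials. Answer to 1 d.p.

n = 11, ΣRT = 7048, M = 640.727
Σ(x−M)² = 2541484.18; s = √(2541484.18/10) = 504.131
Cutoffs: 640.727 ± 2·504.131 → [-367.5, 1649.0]
Outside: 2141 → excluded.
Retained (n=10): Σ = 4907, mean = 4907/10 = 490.700

490.7 ms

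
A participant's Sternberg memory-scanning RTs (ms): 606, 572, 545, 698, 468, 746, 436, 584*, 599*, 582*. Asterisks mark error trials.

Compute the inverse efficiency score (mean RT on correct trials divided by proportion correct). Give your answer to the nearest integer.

Correct trials (n=7): 606, 572, 545, 698, 468, 746, 436
Mean correct RT = 4071/7 = 581.5714 ms
Proportion correct = 7/10
IES = 581.5714 / (7/10) = 830.816 ms

831 ms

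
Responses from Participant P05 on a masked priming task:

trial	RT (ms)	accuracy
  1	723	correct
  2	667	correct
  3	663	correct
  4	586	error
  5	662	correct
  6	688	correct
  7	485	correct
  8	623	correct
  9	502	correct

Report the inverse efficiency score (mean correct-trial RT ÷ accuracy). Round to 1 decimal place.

705.0 ms

Correct trials (n=8): 723, 667, 663, 662, 688, 485, 623, 502
Mean correct RT = 5013/8 = 626.6250 ms
Proportion correct = 8/9
IES = 626.6250 / (8/9) = 704.953 ms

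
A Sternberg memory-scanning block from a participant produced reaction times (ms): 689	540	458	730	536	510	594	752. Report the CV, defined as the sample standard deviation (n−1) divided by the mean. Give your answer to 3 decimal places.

n = 8, Σ = 4809, M = 601.1250
Σ(x−M)² = 83910.875; s = √(83910.875/7) = 109.4864
CV = 109.4864 / 601.1250 = 0.18214

0.182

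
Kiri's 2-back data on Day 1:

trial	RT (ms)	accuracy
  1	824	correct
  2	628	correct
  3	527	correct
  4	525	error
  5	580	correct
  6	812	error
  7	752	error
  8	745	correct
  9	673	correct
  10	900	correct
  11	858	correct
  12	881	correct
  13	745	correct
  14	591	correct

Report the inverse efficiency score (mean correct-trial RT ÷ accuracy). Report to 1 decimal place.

920.1 ms

Correct trials (n=11): 824, 628, 527, 580, 745, 673, 900, 858, 881, 745, 591
Mean correct RT = 7952/11 = 722.9091 ms
Proportion correct = 11/14
IES = 722.9091 / (11/14) = 920.066 ms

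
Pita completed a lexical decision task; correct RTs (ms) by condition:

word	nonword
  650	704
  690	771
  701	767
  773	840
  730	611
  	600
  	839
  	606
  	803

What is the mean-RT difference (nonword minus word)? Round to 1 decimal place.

M(word) = 3544/5 = 708.800
M(nonword) = 6541/9 = 726.778
Difference = 726.778 − 708.800 = 17.978 ms

18.0 ms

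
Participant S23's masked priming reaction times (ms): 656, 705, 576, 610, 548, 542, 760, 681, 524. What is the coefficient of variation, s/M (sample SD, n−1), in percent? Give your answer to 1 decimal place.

n = 9, Σ = 5602, M = 622.4444
Σ(x−M)² = 54308.222; s = √(54308.222/8) = 82.3925
CV = 82.3925 / 622.4444 = 0.13237 = 13.237%

13.2%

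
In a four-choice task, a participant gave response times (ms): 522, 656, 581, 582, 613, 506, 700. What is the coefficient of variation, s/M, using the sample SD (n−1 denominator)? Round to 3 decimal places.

0.116

n = 7, Σ = 4160, M = 594.2857
Σ(x−M)² = 28681.429; s = √(28681.429/6) = 69.1393
CV = 69.1393 / 594.2857 = 0.11634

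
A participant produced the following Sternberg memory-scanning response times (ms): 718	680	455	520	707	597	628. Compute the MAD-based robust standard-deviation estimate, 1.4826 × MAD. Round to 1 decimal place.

117.1 ms

Sorted: 455, 520, 597, 628, 680, 707, 718 → median = 628
|x − 628| sorted: 0, 31, 52, 79, 90, 108, 173 → MAD = 79
Robust SD ≈ 1.4826 × 79 = 117.125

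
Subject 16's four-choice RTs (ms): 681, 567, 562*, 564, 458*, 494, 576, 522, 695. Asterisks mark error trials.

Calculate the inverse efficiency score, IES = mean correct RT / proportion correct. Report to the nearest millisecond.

753 ms

Correct trials (n=7): 681, 567, 564, 494, 576, 522, 695
Mean correct RT = 4099/7 = 585.5714 ms
Proportion correct = 7/9
IES = 585.5714 / (7/9) = 752.878 ms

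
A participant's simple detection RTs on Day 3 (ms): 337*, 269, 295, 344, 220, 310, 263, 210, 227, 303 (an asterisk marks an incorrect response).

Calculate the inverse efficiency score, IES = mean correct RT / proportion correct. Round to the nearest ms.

301 ms

Correct trials (n=9): 269, 295, 344, 220, 310, 263, 210, 227, 303
Mean correct RT = 2441/9 = 271.2222 ms
Proportion correct = 9/10
IES = 271.2222 / (9/10) = 301.358 ms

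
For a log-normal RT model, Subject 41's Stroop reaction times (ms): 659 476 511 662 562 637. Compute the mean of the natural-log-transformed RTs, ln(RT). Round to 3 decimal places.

6.363

ln(RT): 6.4907, 6.1654, 6.2364, 6.4953, 6.3315, 6.4568
Σ ln(RT) = 38.1760
Mean = 38.1760/6 = 6.36267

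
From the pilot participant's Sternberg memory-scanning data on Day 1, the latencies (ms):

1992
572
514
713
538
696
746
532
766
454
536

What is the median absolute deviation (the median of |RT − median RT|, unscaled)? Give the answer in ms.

118 ms

Sorted: 454, 514, 532, 536, 538, 572, 696, 713, 746, 766, 1992 → median = 572
|x − 572|: 1420, 0, 58, 141, 34, 124, 174, 40, 194, 118, 36
Sorted deviations: 0, 34, 36, 40, 58, 118, 124, 141, 174, 194, 1420 → MAD = 118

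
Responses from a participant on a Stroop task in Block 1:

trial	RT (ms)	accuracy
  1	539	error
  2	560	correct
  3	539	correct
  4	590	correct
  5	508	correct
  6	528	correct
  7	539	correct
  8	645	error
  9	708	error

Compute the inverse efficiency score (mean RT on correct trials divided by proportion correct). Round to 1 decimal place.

Correct trials (n=6): 560, 539, 590, 508, 528, 539
Mean correct RT = 3264/6 = 544.0000 ms
Proportion correct = 6/9
IES = 544.0000 / (6/9) = 816.000 ms

816.0 ms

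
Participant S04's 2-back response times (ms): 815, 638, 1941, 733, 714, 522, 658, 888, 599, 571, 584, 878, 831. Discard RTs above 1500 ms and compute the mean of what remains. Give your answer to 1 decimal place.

Excluded: 1941
Retained (n=12): Σ = 8431
Mean = 8431/12 = 702.5833

702.6 ms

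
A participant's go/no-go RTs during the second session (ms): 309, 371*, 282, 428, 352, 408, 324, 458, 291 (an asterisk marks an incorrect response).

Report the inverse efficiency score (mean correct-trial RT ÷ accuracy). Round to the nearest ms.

401 ms

Correct trials (n=8): 309, 282, 428, 352, 408, 324, 458, 291
Mean correct RT = 2852/8 = 356.5000 ms
Proportion correct = 8/9
IES = 356.5000 / (8/9) = 401.062 ms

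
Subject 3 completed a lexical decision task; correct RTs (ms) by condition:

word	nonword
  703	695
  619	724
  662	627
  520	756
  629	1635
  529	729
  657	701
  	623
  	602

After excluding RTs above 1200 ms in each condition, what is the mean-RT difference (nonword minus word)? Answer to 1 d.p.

nonword: exclude 1635
M(word) = 4319/7 = 617.000
M(nonword) = 5457/8 = 682.125
Difference = 682.125 − 617.000 = 65.125 ms

65.1 ms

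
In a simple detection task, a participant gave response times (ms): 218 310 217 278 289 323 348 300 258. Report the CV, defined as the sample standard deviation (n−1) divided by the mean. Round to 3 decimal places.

0.159

n = 9, Σ = 2541, M = 282.3333
Σ(x−M)² = 16106.000; s = √(16106.000/8) = 44.8693
CV = 44.8693 / 282.3333 = 0.15892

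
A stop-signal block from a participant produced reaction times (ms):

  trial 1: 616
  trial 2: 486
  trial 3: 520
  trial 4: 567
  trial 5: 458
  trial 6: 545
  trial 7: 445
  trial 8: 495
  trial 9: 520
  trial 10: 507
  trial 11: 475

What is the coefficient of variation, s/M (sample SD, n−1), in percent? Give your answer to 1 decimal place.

n = 11, Σ = 5634, M = 512.1818
Σ(x−M)² = 24821.636; s = √(24821.636/10) = 49.8213
CV = 49.8213 / 512.1818 = 0.09727 = 9.727%

9.7%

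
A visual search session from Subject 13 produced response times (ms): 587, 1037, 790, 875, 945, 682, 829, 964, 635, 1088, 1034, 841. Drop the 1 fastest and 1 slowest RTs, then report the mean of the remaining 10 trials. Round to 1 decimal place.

Sorted: 587, 635, 682, 790, 829, 841, 875, 945, 964, 1034, 1037, 1088
Drop lowest 1 (587) and highest 1 (1088)
Remaining (n=10): Σ = 8632, mean = 8632/10 = 863.200

863.2 ms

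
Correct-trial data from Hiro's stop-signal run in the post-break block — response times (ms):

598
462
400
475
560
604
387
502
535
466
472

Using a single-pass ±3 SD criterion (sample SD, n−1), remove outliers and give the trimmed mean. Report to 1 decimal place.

n = 11, ΣRT = 5461, M = 496.455
Σ(x−M)² = 51888.73; s = √(51888.73/10) = 72.034
Cutoffs: 496.455 ± 3·72.034 → [280.4, 712.6]
No RTs fall outside the cutoffs; all 11 retained. Mean = 5461/11 = 496.455

496.5 ms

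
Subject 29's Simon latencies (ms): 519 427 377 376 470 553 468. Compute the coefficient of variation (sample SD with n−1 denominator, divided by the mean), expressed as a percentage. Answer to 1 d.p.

n = 7, Σ = 3190, M = 455.7143
Σ(x−M)² = 27199.429; s = √(27199.429/6) = 67.3293
CV = 67.3293 / 455.7143 = 0.14774 = 14.774%

14.8%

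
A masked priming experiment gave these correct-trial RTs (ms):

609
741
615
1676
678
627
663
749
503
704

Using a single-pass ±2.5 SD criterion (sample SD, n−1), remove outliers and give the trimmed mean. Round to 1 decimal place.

n = 10, ΣRT = 7565, M = 756.500
Σ(x−M)² = 986248.50; s = √(986248.50/9) = 331.033
Cutoffs: 756.500 ± 2.5·331.033 → [-71.1, 1584.1]
Outside: 1676 → excluded.
Retained (n=9): Σ = 5889, mean = 5889/9 = 654.333

654.3 ms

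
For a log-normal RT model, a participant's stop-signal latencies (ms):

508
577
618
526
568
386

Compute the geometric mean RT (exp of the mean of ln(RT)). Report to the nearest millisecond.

525 ms

ln(RT): 6.2305, 6.3578, 6.4265, 6.2653, 6.3421, 5.9558
Mean ln(RT) = 37.5781/6 = 6.26301
Geometric mean = exp(6.26301) = 524.80 ms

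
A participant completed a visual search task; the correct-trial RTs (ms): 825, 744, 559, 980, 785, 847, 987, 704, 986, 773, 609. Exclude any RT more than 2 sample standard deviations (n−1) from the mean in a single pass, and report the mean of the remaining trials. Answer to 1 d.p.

n = 11, ΣRT = 8799, M = 799.909
Σ(x−M)² = 212666.91; s = √(212666.91/10) = 145.831
Cutoffs: 799.909 ± 2·145.831 → [508.2, 1091.6]
No RTs fall outside the cutoffs; all 11 retained. Mean = 8799/11 = 799.909

799.9 ms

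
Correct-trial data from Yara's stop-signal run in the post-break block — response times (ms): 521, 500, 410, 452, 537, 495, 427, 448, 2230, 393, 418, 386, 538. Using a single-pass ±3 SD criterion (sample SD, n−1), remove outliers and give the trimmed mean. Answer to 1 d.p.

n = 13, ΣRT = 7755, M = 596.538
Σ(x−M)² = 2924629.23; s = √(2924629.23/12) = 493.679
Cutoffs: 596.538 ± 3·493.679 → [-884.5, 2077.6]
Outside: 2230 → excluded.
Retained (n=12): Σ = 5525, mean = 5525/12 = 460.417

460.4 ms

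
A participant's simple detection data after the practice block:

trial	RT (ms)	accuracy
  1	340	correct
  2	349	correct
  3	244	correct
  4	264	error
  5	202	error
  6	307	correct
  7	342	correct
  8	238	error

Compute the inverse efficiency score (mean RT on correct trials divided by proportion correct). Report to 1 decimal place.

506.2 ms

Correct trials (n=5): 340, 349, 244, 307, 342
Mean correct RT = 1582/5 = 316.4000 ms
Proportion correct = 5/8
IES = 316.4000 / (5/8) = 506.240 ms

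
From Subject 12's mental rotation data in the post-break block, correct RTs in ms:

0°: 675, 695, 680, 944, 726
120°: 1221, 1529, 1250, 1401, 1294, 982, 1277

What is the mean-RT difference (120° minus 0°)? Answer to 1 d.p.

535.1 ms

M(0°) = 3720/5 = 744.000
M(120°) = 8954/7 = 1279.143
Difference = 1279.143 − 744.000 = 535.143 ms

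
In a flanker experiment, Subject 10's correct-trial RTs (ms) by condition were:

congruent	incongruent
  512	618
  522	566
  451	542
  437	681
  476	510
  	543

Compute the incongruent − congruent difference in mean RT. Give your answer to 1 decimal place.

M(congruent) = 2398/5 = 479.600
M(incongruent) = 3460/6 = 576.667
Difference = 576.667 − 479.600 = 97.067 ms

97.1 ms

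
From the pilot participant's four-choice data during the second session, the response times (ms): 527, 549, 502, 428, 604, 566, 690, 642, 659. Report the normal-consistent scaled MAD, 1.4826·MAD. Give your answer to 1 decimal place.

Sorted: 428, 502, 527, 549, 566, 604, 642, 659, 690 → median = 566
|x − 566| sorted: 0, 17, 38, 39, 64, 76, 93, 124, 138 → MAD = 64
Robust SD ≈ 1.4826 × 64 = 94.886

94.9 ms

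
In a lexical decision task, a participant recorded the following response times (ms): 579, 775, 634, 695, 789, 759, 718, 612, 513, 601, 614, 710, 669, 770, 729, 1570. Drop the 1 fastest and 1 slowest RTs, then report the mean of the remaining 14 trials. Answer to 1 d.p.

689.6 ms

Sorted: 513, 579, 601, 612, 614, 634, 669, 695, 710, 718, 729, 759, 770, 775, 789, 1570
Drop lowest 1 (513) and highest 1 (1570)
Remaining (n=14): Σ = 9654, mean = 9654/14 = 689.571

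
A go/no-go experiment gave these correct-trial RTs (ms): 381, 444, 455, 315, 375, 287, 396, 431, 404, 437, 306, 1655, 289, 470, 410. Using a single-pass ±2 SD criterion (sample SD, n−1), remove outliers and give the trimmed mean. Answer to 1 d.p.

n = 15, ΣRT = 7055, M = 470.333
Σ(x−M)² = 1555283.33; s = √(1555283.33/14) = 333.304
Cutoffs: 470.333 ± 2·333.304 → [-196.3, 1136.9]
Outside: 1655 → excluded.
Retained (n=14): Σ = 5400, mean = 5400/14 = 385.714

385.7 ms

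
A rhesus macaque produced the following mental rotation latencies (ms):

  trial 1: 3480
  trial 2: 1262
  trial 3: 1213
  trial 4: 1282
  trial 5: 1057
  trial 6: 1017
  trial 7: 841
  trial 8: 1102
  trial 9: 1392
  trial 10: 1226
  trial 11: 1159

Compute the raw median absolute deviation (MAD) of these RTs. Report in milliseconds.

111 ms

Sorted: 841, 1017, 1057, 1102, 1159, 1213, 1226, 1262, 1282, 1392, 3480 → median = 1213
|x − 1213|: 2267, 49, 0, 69, 156, 196, 372, 111, 179, 13, 54
Sorted deviations: 0, 13, 49, 54, 69, 111, 156, 179, 196, 372, 2267 → MAD = 111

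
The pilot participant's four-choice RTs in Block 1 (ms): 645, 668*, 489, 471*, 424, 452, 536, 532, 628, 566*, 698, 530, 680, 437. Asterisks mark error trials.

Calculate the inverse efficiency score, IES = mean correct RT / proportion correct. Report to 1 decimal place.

Correct trials (n=11): 645, 489, 424, 452, 536, 532, 628, 698, 530, 680, 437
Mean correct RT = 6051/11 = 550.0909 ms
Proportion correct = 11/14
IES = 550.0909 / (11/14) = 700.116 ms

700.1 ms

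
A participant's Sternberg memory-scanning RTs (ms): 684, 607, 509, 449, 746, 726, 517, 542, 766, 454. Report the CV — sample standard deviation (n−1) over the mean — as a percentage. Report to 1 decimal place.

20.4%

n = 10, Σ = 6000, M = 600.0000
Σ(x−M)² = 134504.000; s = √(134504.000/9) = 122.2493
CV = 122.2493 / 600.0000 = 0.20375 = 20.375%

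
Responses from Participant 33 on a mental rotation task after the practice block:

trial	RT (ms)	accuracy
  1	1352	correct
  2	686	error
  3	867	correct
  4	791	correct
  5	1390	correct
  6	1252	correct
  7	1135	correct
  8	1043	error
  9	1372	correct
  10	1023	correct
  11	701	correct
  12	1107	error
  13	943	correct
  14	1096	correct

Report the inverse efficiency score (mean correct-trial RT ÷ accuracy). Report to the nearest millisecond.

1379 ms

Correct trials (n=11): 1352, 867, 791, 1390, 1252, 1135, 1372, 1023, 701, 943, 1096
Mean correct RT = 11922/11 = 1083.8182 ms
Proportion correct = 11/14
IES = 1083.8182 / (11/14) = 1379.405 ms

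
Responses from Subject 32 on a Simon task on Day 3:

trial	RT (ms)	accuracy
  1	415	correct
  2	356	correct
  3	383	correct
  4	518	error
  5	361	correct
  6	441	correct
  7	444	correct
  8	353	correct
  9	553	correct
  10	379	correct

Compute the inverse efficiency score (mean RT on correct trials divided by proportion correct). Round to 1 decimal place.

454.9 ms

Correct trials (n=9): 415, 356, 383, 361, 441, 444, 353, 553, 379
Mean correct RT = 3685/9 = 409.4444 ms
Proportion correct = 9/10
IES = 409.4444 / (9/10) = 454.938 ms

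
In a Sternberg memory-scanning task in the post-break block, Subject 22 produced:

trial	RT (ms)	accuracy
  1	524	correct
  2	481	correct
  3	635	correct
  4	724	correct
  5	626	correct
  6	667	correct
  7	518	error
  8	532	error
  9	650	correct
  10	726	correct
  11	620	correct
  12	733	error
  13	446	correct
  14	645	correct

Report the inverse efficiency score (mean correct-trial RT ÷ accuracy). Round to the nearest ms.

Correct trials (n=11): 524, 481, 635, 724, 626, 667, 650, 726, 620, 446, 645
Mean correct RT = 6744/11 = 613.0909 ms
Proportion correct = 11/14
IES = 613.0909 / (11/14) = 780.298 ms

780 ms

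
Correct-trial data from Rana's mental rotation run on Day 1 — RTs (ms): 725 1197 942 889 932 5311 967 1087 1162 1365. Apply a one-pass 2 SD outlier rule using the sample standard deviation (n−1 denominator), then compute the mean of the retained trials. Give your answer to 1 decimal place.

n = 10, ΣRT = 14577, M = 1457.700
Σ(x−M)² = 16792698.10; s = √(16792698.10/9) = 1365.963
Cutoffs: 1457.700 ± 2·1365.963 → [-1274.2, 4189.6]
Outside: 5311 → excluded.
Retained (n=9): Σ = 9266, mean = 9266/9 = 1029.556

1029.6 ms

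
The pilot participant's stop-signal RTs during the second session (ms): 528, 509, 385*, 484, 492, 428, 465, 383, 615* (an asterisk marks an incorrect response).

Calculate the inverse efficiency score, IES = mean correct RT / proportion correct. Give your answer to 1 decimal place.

604.1 ms

Correct trials (n=7): 528, 509, 484, 492, 428, 465, 383
Mean correct RT = 3289/7 = 469.8571 ms
Proportion correct = 7/9
IES = 469.8571 / (7/9) = 604.102 ms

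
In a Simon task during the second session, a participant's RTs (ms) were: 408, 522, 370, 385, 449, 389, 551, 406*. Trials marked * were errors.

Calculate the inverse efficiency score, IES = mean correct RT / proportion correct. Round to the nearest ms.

Correct trials (n=7): 408, 522, 370, 385, 449, 389, 551
Mean correct RT = 3074/7 = 439.1429 ms
Proportion correct = 7/8
IES = 439.1429 / (7/8) = 501.878 ms

502 ms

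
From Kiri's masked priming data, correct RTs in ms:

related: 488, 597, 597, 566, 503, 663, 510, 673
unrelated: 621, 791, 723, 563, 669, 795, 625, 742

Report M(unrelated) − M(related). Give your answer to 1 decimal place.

M(related) = 4597/8 = 574.625
M(unrelated) = 5529/8 = 691.125
Difference = 691.125 − 574.625 = 116.500 ms

116.5 ms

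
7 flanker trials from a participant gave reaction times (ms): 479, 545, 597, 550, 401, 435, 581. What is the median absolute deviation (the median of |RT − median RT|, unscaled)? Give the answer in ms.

Sorted: 401, 435, 479, 545, 550, 581, 597 → median = 545
|x − 545|: 66, 0, 52, 5, 144, 110, 36
Sorted deviations: 0, 5, 36, 52, 66, 110, 144 → MAD = 52

52 ms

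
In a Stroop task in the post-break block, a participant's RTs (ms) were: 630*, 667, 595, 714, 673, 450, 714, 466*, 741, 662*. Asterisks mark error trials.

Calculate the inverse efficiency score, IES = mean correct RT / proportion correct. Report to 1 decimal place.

929.4 ms

Correct trials (n=7): 667, 595, 714, 673, 450, 714, 741
Mean correct RT = 4554/7 = 650.5714 ms
Proportion correct = 7/10
IES = 650.5714 / (7/10) = 929.388 ms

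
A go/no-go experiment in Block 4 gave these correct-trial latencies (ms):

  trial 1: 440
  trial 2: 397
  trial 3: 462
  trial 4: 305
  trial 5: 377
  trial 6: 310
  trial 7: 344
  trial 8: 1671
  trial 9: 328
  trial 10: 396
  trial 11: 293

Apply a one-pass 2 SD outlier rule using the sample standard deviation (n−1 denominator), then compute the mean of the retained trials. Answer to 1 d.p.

n = 11, ΣRT = 5323, M = 483.909
Σ(x−M)² = 1580884.91; s = √(1580884.91/10) = 397.603
Cutoffs: 483.909 ± 2·397.603 → [-311.3, 1279.1]
Outside: 1671 → excluded.
Retained (n=10): Σ = 3652, mean = 3652/10 = 365.200

365.2 ms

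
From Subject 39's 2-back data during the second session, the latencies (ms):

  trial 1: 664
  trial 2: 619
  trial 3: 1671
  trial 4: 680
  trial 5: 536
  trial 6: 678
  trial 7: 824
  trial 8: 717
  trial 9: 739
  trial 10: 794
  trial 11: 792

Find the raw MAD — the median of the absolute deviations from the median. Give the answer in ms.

75 ms

Sorted: 536, 619, 664, 678, 680, 717, 739, 792, 794, 824, 1671 → median = 717
|x − 717|: 53, 98, 954, 37, 181, 39, 107, 0, 22, 77, 75
Sorted deviations: 0, 22, 37, 39, 53, 75, 77, 98, 107, 181, 954 → MAD = 75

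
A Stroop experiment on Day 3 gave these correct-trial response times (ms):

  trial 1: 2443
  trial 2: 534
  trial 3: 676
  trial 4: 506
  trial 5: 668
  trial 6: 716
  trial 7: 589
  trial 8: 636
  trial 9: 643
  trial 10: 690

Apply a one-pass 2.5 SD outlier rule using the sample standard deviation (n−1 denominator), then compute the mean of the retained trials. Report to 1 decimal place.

n = 10, ΣRT = 8101, M = 810.100
Σ(x−M)² = 3003642.90; s = √(3003642.90/9) = 577.701
Cutoffs: 810.100 ± 2.5·577.701 → [-634.2, 2254.4]
Outside: 2443 → excluded.
Retained (n=9): Σ = 5658, mean = 5658/9 = 628.667

628.7 ms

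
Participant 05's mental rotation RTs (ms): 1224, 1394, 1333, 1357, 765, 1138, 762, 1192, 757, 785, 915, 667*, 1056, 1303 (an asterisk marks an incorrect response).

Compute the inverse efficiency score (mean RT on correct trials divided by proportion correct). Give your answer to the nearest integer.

1158 ms

Correct trials (n=13): 1224, 1394, 1333, 1357, 765, 1138, 762, 1192, 757, 785, 915, 1056, 1303
Mean correct RT = 13981/13 = 1075.4615 ms
Proportion correct = 13/14
IES = 1075.4615 / (13/14) = 1158.189 ms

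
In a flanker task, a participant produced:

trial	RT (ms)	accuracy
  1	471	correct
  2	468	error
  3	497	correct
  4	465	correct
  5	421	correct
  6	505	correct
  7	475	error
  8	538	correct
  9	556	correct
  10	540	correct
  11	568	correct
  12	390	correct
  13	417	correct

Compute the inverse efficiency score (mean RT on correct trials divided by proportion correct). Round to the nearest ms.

577 ms

Correct trials (n=11): 471, 497, 465, 421, 505, 538, 556, 540, 568, 390, 417
Mean correct RT = 5368/11 = 488.0000 ms
Proportion correct = 11/13
IES = 488.0000 / (11/13) = 576.727 ms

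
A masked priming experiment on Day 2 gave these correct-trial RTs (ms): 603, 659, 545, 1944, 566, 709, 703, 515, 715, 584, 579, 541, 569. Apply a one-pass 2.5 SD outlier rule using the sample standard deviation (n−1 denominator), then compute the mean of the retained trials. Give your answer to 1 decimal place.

607.3 ms

n = 13, ΣRT = 9232, M = 710.154
Σ(x−M)² = 1704345.69; s = √(1704345.69/12) = 376.867
Cutoffs: 710.154 ± 2.5·376.867 → [-232.0, 1652.3]
Outside: 1944 → excluded.
Retained (n=12): Σ = 7288, mean = 7288/12 = 607.333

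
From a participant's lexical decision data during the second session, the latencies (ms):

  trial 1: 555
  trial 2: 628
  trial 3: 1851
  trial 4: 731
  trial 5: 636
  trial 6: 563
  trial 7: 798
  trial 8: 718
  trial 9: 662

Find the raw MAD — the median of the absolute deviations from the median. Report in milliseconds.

Sorted: 555, 563, 628, 636, 662, 718, 731, 798, 1851 → median = 662
|x − 662|: 107, 34, 1189, 69, 26, 99, 136, 56, 0
Sorted deviations: 0, 26, 34, 56, 69, 99, 107, 136, 1189 → MAD = 69

69 ms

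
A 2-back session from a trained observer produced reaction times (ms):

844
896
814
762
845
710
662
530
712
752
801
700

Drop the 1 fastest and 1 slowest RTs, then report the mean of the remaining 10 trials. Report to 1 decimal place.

760.2 ms

Sorted: 530, 662, 700, 710, 712, 752, 762, 801, 814, 844, 845, 896
Drop lowest 1 (530) and highest 1 (896)
Remaining (n=10): Σ = 7602, mean = 7602/10 = 760.200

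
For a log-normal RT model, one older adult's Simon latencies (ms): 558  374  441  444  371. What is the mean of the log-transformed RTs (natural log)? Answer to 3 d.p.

6.070

ln(RT): 6.3244, 5.9243, 6.0890, 6.0958, 5.9162
Σ ln(RT) = 30.3497
Mean = 30.3497/5 = 6.06994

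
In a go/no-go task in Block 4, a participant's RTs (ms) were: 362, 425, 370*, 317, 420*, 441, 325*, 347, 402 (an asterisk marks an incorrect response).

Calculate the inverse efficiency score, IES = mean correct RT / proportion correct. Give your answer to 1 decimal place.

Correct trials (n=6): 362, 425, 317, 441, 347, 402
Mean correct RT = 2294/6 = 382.3333 ms
Proportion correct = 6/9
IES = 382.3333 / (6/9) = 573.500 ms

573.5 ms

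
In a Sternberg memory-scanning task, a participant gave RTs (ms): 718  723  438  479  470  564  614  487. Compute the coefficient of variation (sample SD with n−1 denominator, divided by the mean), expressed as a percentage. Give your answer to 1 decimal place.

20.1%

n = 8, Σ = 4493, M = 561.6250
Σ(x−M)² = 89317.875; s = √(89317.875/7) = 112.9588
CV = 112.9588 / 561.6250 = 0.20113 = 20.113%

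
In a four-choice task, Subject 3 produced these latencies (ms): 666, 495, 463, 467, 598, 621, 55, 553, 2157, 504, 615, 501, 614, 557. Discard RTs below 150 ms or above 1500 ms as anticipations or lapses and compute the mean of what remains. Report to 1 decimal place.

554.5 ms

Excluded: 55, 2157
Retained (n=12): Σ = 6654
Mean = 6654/12 = 554.5000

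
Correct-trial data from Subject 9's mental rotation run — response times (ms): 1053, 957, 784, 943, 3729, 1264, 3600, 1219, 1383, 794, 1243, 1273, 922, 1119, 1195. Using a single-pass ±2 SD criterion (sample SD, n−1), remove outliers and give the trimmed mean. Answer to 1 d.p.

n = 15, ΣRT = 21478, M = 1431.867
Σ(x−M)² = 11963001.73; s = √(11963001.73/14) = 924.392
Cutoffs: 1431.867 ± 2·924.392 → [-416.9, 3280.7]
Outside: 3600, 3729 → excluded.
Retained (n=13): Σ = 14149, mean = 14149/13 = 1088.385

1088.4 ms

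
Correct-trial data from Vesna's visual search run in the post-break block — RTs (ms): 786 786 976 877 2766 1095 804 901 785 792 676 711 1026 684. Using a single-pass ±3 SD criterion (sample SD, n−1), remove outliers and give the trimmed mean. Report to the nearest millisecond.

838 ms

n = 14, ΣRT = 13665, M = 976.071
Σ(x−M)² = 3653796.93; s = √(3653796.93/13) = 530.152
Cutoffs: 976.071 ± 3·530.152 → [-614.4, 2566.5]
Outside: 2766 → excluded.
Retained (n=13): Σ = 10899, mean = 10899/13 = 838.385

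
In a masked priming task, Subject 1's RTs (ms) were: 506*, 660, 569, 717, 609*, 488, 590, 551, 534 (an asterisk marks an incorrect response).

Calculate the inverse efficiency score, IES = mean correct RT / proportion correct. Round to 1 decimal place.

754.7 ms

Correct trials (n=7): 660, 569, 717, 488, 590, 551, 534
Mean correct RT = 4109/7 = 587.0000 ms
Proportion correct = 7/9
IES = 587.0000 / (7/9) = 754.714 ms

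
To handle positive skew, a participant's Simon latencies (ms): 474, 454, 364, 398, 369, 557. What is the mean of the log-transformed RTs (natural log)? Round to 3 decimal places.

ln(RT): 6.1612, 6.1181, 5.8972, 5.9865, 5.9108, 6.3226
Σ ln(RT) = 36.3963
Mean = 36.3963/6 = 6.06605

6.066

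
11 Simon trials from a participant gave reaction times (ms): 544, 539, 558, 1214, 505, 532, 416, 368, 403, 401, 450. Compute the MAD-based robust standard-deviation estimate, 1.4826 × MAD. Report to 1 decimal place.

Sorted: 368, 401, 403, 416, 450, 505, 532, 539, 544, 558, 1214 → median = 505
|x − 505| sorted: 0, 27, 34, 39, 53, 55, 89, 102, 104, 137, 709 → MAD = 55
Robust SD ≈ 1.4826 × 55 = 81.543

81.5 ms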